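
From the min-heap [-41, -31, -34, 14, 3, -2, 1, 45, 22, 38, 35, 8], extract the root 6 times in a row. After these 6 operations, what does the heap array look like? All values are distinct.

extract-min #1 returns -41:
  remove root -41; move last element 8 to root → [8, -31, -34, 14, 3, -2, 1, 45, 22, 38, 35]
  8 vs smaller child -34 at index 2, swap → [-34, -31, 8, 14, 3, -2, 1, 45, 22, 38, 35]
  8 vs smaller child -2 at index 5, swap → [-34, -31, -2, 14, 3, 8, 1, 45, 22, 38, 35]
extract-min #2 returns -34:
  remove root -34; move last element 35 to root → [35, -31, -2, 14, 3, 8, 1, 45, 22, 38]
  35 vs smaller child -31 at index 1, swap → [-31, 35, -2, 14, 3, 8, 1, 45, 22, 38]
  35 vs smaller child 3 at index 4, swap → [-31, 3, -2, 14, 35, 8, 1, 45, 22, 38]
extract-min #3 returns -31:
  remove root -31; move last element 38 to root → [38, 3, -2, 14, 35, 8, 1, 45, 22]
  38 vs smaller child -2 at index 2, swap → [-2, 3, 38, 14, 35, 8, 1, 45, 22]
  38 vs smaller child 1 at index 6, swap → [-2, 3, 1, 14, 35, 8, 38, 45, 22]
extract-min #4 returns -2:
  remove root -2; move last element 22 to root → [22, 3, 1, 14, 35, 8, 38, 45]
  22 vs smaller child 1 at index 2, swap → [1, 3, 22, 14, 35, 8, 38, 45]
  22 vs smaller child 8 at index 5, swap → [1, 3, 8, 14, 35, 22, 38, 45]
extract-min #5 returns 1:
  remove root 1; move last element 45 to root → [45, 3, 8, 14, 35, 22, 38]
  45 vs smaller child 3 at index 1, swap → [3, 45, 8, 14, 35, 22, 38]
  45 vs smaller child 14 at index 3, swap → [3, 14, 8, 45, 35, 22, 38]
extract-min #6 returns 3:
  remove root 3; move last element 38 to root → [38, 14, 8, 45, 35, 22]
  38 vs smaller child 8 at index 2, swap → [8, 14, 38, 45, 35, 22]
  38 vs only child 22 at index 5, swap → [8, 14, 22, 45, 35, 38]

[8, 14, 22, 45, 35, 38]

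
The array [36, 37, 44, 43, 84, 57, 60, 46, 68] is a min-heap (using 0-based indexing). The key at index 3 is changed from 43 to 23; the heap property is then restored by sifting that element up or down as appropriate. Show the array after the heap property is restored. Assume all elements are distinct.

[23, 36, 44, 37, 84, 57, 60, 46, 68]

set index 3 from 43 to 23 → [36, 37, 44, 23, 84, 57, 60, 46, 68]
23 < parent 37 at index 1, swap → [36, 23, 44, 37, 84, 57, 60, 46, 68]
23 < parent 36 at index 0, swap → [23, 36, 44, 37, 84, 57, 60, 46, 68]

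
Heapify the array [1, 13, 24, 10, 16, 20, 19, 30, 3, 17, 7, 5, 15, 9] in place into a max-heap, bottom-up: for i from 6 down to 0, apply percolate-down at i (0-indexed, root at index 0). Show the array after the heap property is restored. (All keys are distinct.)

[30, 17, 24, 13, 16, 20, 19, 10, 3, 1, 7, 5, 15, 9]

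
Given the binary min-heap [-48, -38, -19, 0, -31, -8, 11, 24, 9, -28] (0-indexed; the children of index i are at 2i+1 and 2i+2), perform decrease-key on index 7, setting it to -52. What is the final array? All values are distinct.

[-52, -48, -19, -38, -31, -8, 11, 0, 9, -28]

set index 7 from 24 to -52 → [-48, -38, -19, 0, -31, -8, 11, -52, 9, -28]
-52 < parent 0 at index 3, swap → [-48, -38, -19, -52, -31, -8, 11, 0, 9, -28]
-52 < parent -38 at index 1, swap → [-48, -52, -19, -38, -31, -8, 11, 0, 9, -28]
-52 < parent -48 at index 0, swap → [-52, -48, -19, -38, -31, -8, 11, 0, 9, -28]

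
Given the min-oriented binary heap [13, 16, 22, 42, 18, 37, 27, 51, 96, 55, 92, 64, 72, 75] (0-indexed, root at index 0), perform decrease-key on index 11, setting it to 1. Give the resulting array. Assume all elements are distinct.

set index 11 from 64 to 1 → [13, 16, 22, 42, 18, 37, 27, 51, 96, 55, 92, 1, 72, 75]
1 < parent 37 at index 5, swap → [13, 16, 22, 42, 18, 1, 27, 51, 96, 55, 92, 37, 72, 75]
1 < parent 22 at index 2, swap → [13, 16, 1, 42, 18, 22, 27, 51, 96, 55, 92, 37, 72, 75]
1 < parent 13 at index 0, swap → [1, 16, 13, 42, 18, 22, 27, 51, 96, 55, 92, 37, 72, 75]

[1, 16, 13, 42, 18, 22, 27, 51, 96, 55, 92, 37, 72, 75]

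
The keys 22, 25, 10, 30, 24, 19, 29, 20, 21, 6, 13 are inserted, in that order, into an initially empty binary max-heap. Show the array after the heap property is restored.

[30, 25, 29, 22, 24, 10, 19, 20, 21, 6, 13]

Insert 22:
  append 22 at index 0 → [22] (no swap needed)
Insert 25:
  append 25 at index 1 → [22, 25]
  25 > parent 22 at index 0, swap → [25, 22]
Insert 10:
  append 10 at index 2 → [25, 22, 10] (no swap needed)
Insert 30:
  append 30 at index 3 → [25, 22, 10, 30]
  30 > parent 22 at index 1, swap → [25, 30, 10, 22]
  30 > parent 25 at index 0, swap → [30, 25, 10, 22]
Insert 24:
  append 24 at index 4 → [30, 25, 10, 22, 24] (no swap needed)
Insert 19:
  append 19 at index 5 → [30, 25, 10, 22, 24, 19]
  19 > parent 10 at index 2, swap → [30, 25, 19, 22, 24, 10]
Insert 29:
  append 29 at index 6 → [30, 25, 19, 22, 24, 10, 29]
  29 > parent 19 at index 2, swap → [30, 25, 29, 22, 24, 10, 19]
Insert 20:
  append 20 at index 7 → [30, 25, 29, 22, 24, 10, 19, 20] (no swap needed)
Insert 21:
  append 21 at index 8 → [30, 25, 29, 22, 24, 10, 19, 20, 21] (no swap needed)
Insert 6:
  append 6 at index 9 → [30, 25, 29, 22, 24, 10, 19, 20, 21, 6] (no swap needed)
Insert 13:
  append 13 at index 10 → [30, 25, 29, 22, 24, 10, 19, 20, 21, 6, 13] (no swap needed)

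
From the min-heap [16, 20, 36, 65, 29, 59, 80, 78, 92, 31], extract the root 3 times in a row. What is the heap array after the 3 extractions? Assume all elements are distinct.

extract-min #1 returns 16:
  remove root 16; move last element 31 to root → [31, 20, 36, 65, 29, 59, 80, 78, 92]
  31 vs smaller child 20 at index 1, swap → [20, 31, 36, 65, 29, 59, 80, 78, 92]
  31 vs smaller child 29 at index 4, swap → [20, 29, 36, 65, 31, 59, 80, 78, 92]
extract-min #2 returns 20:
  remove root 20; move last element 92 to root → [92, 29, 36, 65, 31, 59, 80, 78]
  92 vs smaller child 29 at index 1, swap → [29, 92, 36, 65, 31, 59, 80, 78]
  92 vs smaller child 31 at index 4, swap → [29, 31, 36, 65, 92, 59, 80, 78]
extract-min #3 returns 29:
  remove root 29; move last element 78 to root → [78, 31, 36, 65, 92, 59, 80]
  78 vs smaller child 31 at index 1, swap → [31, 78, 36, 65, 92, 59, 80]
  78 vs smaller child 65 at index 3, swap → [31, 65, 36, 78, 92, 59, 80]

[31, 65, 36, 78, 92, 59, 80]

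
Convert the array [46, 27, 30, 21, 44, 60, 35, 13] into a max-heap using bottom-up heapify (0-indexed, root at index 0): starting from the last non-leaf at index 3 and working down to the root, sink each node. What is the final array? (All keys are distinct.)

[60, 44, 46, 21, 27, 30, 35, 13]

sift down from index 3: already satisfies heap property
sift down from index 2:
  30 vs larger child 60 at index 5, swap → [46, 27, 60, 21, 44, 30, 35, 13]
sift down from index 1:
  27 vs larger child 44 at index 4, swap → [46, 44, 60, 21, 27, 30, 35, 13]
sift down from index 0:
  46 vs larger child 60 at index 2, swap → [60, 44, 46, 21, 27, 30, 35, 13]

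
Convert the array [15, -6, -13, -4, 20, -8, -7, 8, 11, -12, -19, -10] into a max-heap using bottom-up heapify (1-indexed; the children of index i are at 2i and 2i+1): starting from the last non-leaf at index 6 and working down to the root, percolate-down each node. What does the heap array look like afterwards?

sift down from index 6: already satisfies heap property
sift down from index 5: already satisfies heap property
sift down from index 4:
  -4 vs larger child 11 at index 9, swap → [15, -6, -13, 11, 20, -8, -7, 8, -4, -12, -19, -10]
sift down from index 3:
  -13 vs larger child -7 at index 7, swap → [15, -6, -7, 11, 20, -8, -13, 8, -4, -12, -19, -10]
sift down from index 2:
  -6 vs larger child 20 at index 5, swap → [15, 20, -7, 11, -6, -8, -13, 8, -4, -12, -19, -10]
sift down from index 1:
  15 vs larger child 20 at index 2, swap → [20, 15, -7, 11, -6, -8, -13, 8, -4, -12, -19, -10]

[20, 15, -7, 11, -6, -8, -13, 8, -4, -12, -19, -10]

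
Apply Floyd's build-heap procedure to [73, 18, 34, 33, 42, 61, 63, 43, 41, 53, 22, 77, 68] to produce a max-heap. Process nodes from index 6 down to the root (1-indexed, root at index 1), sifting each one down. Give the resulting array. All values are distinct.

[77, 53, 73, 43, 42, 68, 63, 33, 41, 18, 22, 61, 34]

sift down from index 6:
  61 vs larger child 77 at index 12, swap → [73, 18, 34, 33, 42, 77, 63, 43, 41, 53, 22, 61, 68]
sift down from index 5:
  42 vs larger child 53 at index 10, swap → [73, 18, 34, 33, 53, 77, 63, 43, 41, 42, 22, 61, 68]
sift down from index 4:
  33 vs larger child 43 at index 8, swap → [73, 18, 34, 43, 53, 77, 63, 33, 41, 42, 22, 61, 68]
sift down from index 3:
  34 vs larger child 77 at index 6, swap → [73, 18, 77, 43, 53, 34, 63, 33, 41, 42, 22, 61, 68]
  34 vs larger child 68 at index 13, swap → [73, 18, 77, 43, 53, 68, 63, 33, 41, 42, 22, 61, 34]
sift down from index 2:
  18 vs larger child 53 at index 5, swap → [73, 53, 77, 43, 18, 68, 63, 33, 41, 42, 22, 61, 34]
  18 vs larger child 42 at index 10, swap → [73, 53, 77, 43, 42, 68, 63, 33, 41, 18, 22, 61, 34]
sift down from index 1:
  73 vs larger child 77 at index 3, swap → [77, 53, 73, 43, 42, 68, 63, 33, 41, 18, 22, 61, 34]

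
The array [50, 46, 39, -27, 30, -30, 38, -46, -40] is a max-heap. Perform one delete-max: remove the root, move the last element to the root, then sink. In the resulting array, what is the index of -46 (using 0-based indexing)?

remove root 50; move last element -40 to root → [-40, 46, 39, -27, 30, -30, 38, -46]
-40 vs larger child 46 at index 1, swap → [46, -40, 39, -27, 30, -30, 38, -46]
-40 vs larger child 30 at index 4, swap → [46, 30, 39, -27, -40, -30, 38, -46]
resulting array: [46, 30, 39, -27, -40, -30, 38, -46]

7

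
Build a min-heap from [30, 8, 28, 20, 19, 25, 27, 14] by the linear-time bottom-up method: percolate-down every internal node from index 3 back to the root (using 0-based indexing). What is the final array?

sift down from index 3:
  20 vs only child 14 at index 7, swap → [30, 8, 28, 14, 19, 25, 27, 20]
sift down from index 2:
  28 vs smaller child 25 at index 5, swap → [30, 8, 25, 14, 19, 28, 27, 20]
sift down from index 1: already satisfies heap property
sift down from index 0:
  30 vs smaller child 8 at index 1, swap → [8, 30, 25, 14, 19, 28, 27, 20]
  30 vs smaller child 14 at index 3, swap → [8, 14, 25, 30, 19, 28, 27, 20]
  30 vs only child 20 at index 7, swap → [8, 14, 25, 20, 19, 28, 27, 30]

[8, 14, 25, 20, 19, 28, 27, 30]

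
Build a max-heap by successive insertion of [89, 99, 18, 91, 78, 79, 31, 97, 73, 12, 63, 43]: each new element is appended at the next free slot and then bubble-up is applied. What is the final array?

[99, 97, 79, 91, 78, 43, 31, 89, 73, 12, 63, 18]

Insert 89:
  append 89 at index 0 → [89] (no swap needed)
Insert 99:
  append 99 at index 1 → [89, 99]
  99 > parent 89 at index 0, swap → [99, 89]
Insert 18:
  append 18 at index 2 → [99, 89, 18] (no swap needed)
Insert 91:
  append 91 at index 3 → [99, 89, 18, 91]
  91 > parent 89 at index 1, swap → [99, 91, 18, 89]
Insert 78:
  append 78 at index 4 → [99, 91, 18, 89, 78] (no swap needed)
Insert 79:
  append 79 at index 5 → [99, 91, 18, 89, 78, 79]
  79 > parent 18 at index 2, swap → [99, 91, 79, 89, 78, 18]
Insert 31:
  append 31 at index 6 → [99, 91, 79, 89, 78, 18, 31] (no swap needed)
Insert 97:
  append 97 at index 7 → [99, 91, 79, 89, 78, 18, 31, 97]
  97 > parent 89 at index 3, swap → [99, 91, 79, 97, 78, 18, 31, 89]
  97 > parent 91 at index 1, swap → [99, 97, 79, 91, 78, 18, 31, 89]
Insert 73:
  append 73 at index 8 → [99, 97, 79, 91, 78, 18, 31, 89, 73] (no swap needed)
Insert 12:
  append 12 at index 9 → [99, 97, 79, 91, 78, 18, 31, 89, 73, 12] (no swap needed)
Insert 63:
  append 63 at index 10 → [99, 97, 79, 91, 78, 18, 31, 89, 73, 12, 63] (no swap needed)
Insert 43:
  append 43 at index 11 → [99, 97, 79, 91, 78, 18, 31, 89, 73, 12, 63, 43]
  43 > parent 18 at index 5, swap → [99, 97, 79, 91, 78, 43, 31, 89, 73, 12, 63, 18]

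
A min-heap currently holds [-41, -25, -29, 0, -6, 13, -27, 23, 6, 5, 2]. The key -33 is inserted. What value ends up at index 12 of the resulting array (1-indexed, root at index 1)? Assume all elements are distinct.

append -33 at index 12 → [-41, -25, -29, 0, -6, 13, -27, 23, 6, 5, 2, -33]
-33 < parent 13 at index 6, swap → [-41, -25, -29, 0, -6, -33, -27, 23, 6, 5, 2, 13]
-33 < parent -29 at index 3, swap → [-41, -25, -33, 0, -6, -29, -27, 23, 6, 5, 2, 13]
resulting array: [-41, -25, -33, 0, -6, -29, -27, 23, 6, 5, 2, 13]

13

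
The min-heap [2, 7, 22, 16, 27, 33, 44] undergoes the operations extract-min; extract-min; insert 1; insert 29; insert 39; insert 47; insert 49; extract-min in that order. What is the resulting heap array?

extract-min → returns 2:
  remove root 2; move last element 44 to root → [44, 7, 22, 16, 27, 33]
  44 vs smaller child 7 at index 1, swap → [7, 44, 22, 16, 27, 33]
  44 vs smaller child 16 at index 3, swap → [7, 16, 22, 44, 27, 33]
extract-min → returns 7:
  remove root 7; move last element 33 to root → [33, 16, 22, 44, 27]
  33 vs smaller child 16 at index 1, swap → [16, 33, 22, 44, 27]
  33 vs smaller child 27 at index 4, swap → [16, 27, 22, 44, 33]
insert 1:
  append 1 at index 5 → [16, 27, 22, 44, 33, 1]
  1 < parent 22 at index 2, swap → [16, 27, 1, 44, 33, 22]
  1 < parent 16 at index 0, swap → [1, 27, 16, 44, 33, 22]
insert 29:
  append 29 at index 6 → [1, 27, 16, 44, 33, 22, 29] (no swap needed)
insert 39:
  append 39 at index 7 → [1, 27, 16, 44, 33, 22, 29, 39]
  39 < parent 44 at index 3, swap → [1, 27, 16, 39, 33, 22, 29, 44]
insert 47:
  append 47 at index 8 → [1, 27, 16, 39, 33, 22, 29, 44, 47] (no swap needed)
insert 49:
  append 49 at index 9 → [1, 27, 16, 39, 33, 22, 29, 44, 47, 49] (no swap needed)
extract-min → returns 1:
  remove root 1; move last element 49 to root → [49, 27, 16, 39, 33, 22, 29, 44, 47]
  49 vs smaller child 16 at index 2, swap → [16, 27, 49, 39, 33, 22, 29, 44, 47]
  49 vs smaller child 22 at index 5, swap → [16, 27, 22, 39, 33, 49, 29, 44, 47]

[16, 27, 22, 39, 33, 49, 29, 44, 47]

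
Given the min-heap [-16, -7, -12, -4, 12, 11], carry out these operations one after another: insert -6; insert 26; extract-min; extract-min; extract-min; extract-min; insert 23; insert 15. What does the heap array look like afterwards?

[-4, 12, 11, 26, 23, 15]

insert -6:
  append -6 at index 6 → [-16, -7, -12, -4, 12, 11, -6] (no swap needed)
insert 26:
  append 26 at index 7 → [-16, -7, -12, -4, 12, 11, -6, 26] (no swap needed)
extract-min → returns -16:
  remove root -16; move last element 26 to root → [26, -7, -12, -4, 12, 11, -6]
  26 vs smaller child -12 at index 2, swap → [-12, -7, 26, -4, 12, 11, -6]
  26 vs smaller child -6 at index 6, swap → [-12, -7, -6, -4, 12, 11, 26]
extract-min → returns -12:
  remove root -12; move last element 26 to root → [26, -7, -6, -4, 12, 11]
  26 vs smaller child -7 at index 1, swap → [-7, 26, -6, -4, 12, 11]
  26 vs smaller child -4 at index 3, swap → [-7, -4, -6, 26, 12, 11]
extract-min → returns -7:
  remove root -7; move last element 11 to root → [11, -4, -6, 26, 12]
  11 vs smaller child -6 at index 2, swap → [-6, -4, 11, 26, 12]
extract-min → returns -6:
  remove root -6; move last element 12 to root → [12, -4, 11, 26]
  12 vs smaller child -4 at index 1, swap → [-4, 12, 11, 26]
insert 23:
  append 23 at index 4 → [-4, 12, 11, 26, 23] (no swap needed)
insert 15:
  append 15 at index 5 → [-4, 12, 11, 26, 23, 15] (no swap needed)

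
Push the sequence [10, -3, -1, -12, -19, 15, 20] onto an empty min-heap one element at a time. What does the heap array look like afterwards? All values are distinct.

[-19, -12, -1, 10, -3, 15, 20]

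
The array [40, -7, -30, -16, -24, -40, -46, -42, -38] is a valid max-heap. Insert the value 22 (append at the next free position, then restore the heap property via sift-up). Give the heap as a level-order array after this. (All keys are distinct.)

[40, 22, -30, -16, -7, -40, -46, -42, -38, -24]

append 22 at index 9 → [40, -7, -30, -16, -24, -40, -46, -42, -38, 22]
22 > parent -24 at index 4, swap → [40, -7, -30, -16, 22, -40, -46, -42, -38, -24]
22 > parent -7 at index 1, swap → [40, 22, -30, -16, -7, -40, -46, -42, -38, -24]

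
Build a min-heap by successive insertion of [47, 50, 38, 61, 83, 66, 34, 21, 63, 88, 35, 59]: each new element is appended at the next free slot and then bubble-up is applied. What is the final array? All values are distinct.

Insert 47:
  append 47 at index 0 → [47] (no swap needed)
Insert 50:
  append 50 at index 1 → [47, 50] (no swap needed)
Insert 38:
  append 38 at index 2 → [47, 50, 38]
  38 < parent 47 at index 0, swap → [38, 50, 47]
Insert 61:
  append 61 at index 3 → [38, 50, 47, 61] (no swap needed)
Insert 83:
  append 83 at index 4 → [38, 50, 47, 61, 83] (no swap needed)
Insert 66:
  append 66 at index 5 → [38, 50, 47, 61, 83, 66] (no swap needed)
Insert 34:
  append 34 at index 6 → [38, 50, 47, 61, 83, 66, 34]
  34 < parent 47 at index 2, swap → [38, 50, 34, 61, 83, 66, 47]
  34 < parent 38 at index 0, swap → [34, 50, 38, 61, 83, 66, 47]
Insert 21:
  append 21 at index 7 → [34, 50, 38, 61, 83, 66, 47, 21]
  21 < parent 61 at index 3, swap → [34, 50, 38, 21, 83, 66, 47, 61]
  21 < parent 50 at index 1, swap → [34, 21, 38, 50, 83, 66, 47, 61]
  21 < parent 34 at index 0, swap → [21, 34, 38, 50, 83, 66, 47, 61]
Insert 63:
  append 63 at index 8 → [21, 34, 38, 50, 83, 66, 47, 61, 63] (no swap needed)
Insert 88:
  append 88 at index 9 → [21, 34, 38, 50, 83, 66, 47, 61, 63, 88] (no swap needed)
Insert 35:
  append 35 at index 10 → [21, 34, 38, 50, 83, 66, 47, 61, 63, 88, 35]
  35 < parent 83 at index 4, swap → [21, 34, 38, 50, 35, 66, 47, 61, 63, 88, 83]
Insert 59:
  append 59 at index 11 → [21, 34, 38, 50, 35, 66, 47, 61, 63, 88, 83, 59]
  59 < parent 66 at index 5, swap → [21, 34, 38, 50, 35, 59, 47, 61, 63, 88, 83, 66]

[21, 34, 38, 50, 35, 59, 47, 61, 63, 88, 83, 66]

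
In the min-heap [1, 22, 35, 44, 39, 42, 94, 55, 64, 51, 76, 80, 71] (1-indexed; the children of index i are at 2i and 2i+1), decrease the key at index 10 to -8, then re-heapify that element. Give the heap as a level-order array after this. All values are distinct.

[-8, 1, 35, 44, 22, 42, 94, 55, 64, 39, 76, 80, 71]

set index 10 from 51 to -8 → [1, 22, 35, 44, 39, 42, 94, 55, 64, -8, 76, 80, 71]
-8 < parent 39 at index 5, swap → [1, 22, 35, 44, -8, 42, 94, 55, 64, 39, 76, 80, 71]
-8 < parent 22 at index 2, swap → [1, -8, 35, 44, 22, 42, 94, 55, 64, 39, 76, 80, 71]
-8 < parent 1 at index 1, swap → [-8, 1, 35, 44, 22, 42, 94, 55, 64, 39, 76, 80, 71]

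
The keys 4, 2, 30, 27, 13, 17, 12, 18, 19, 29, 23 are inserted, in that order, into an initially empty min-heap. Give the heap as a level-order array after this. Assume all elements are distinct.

Insert 4:
  append 4 at index 0 → [4] (no swap needed)
Insert 2:
  append 2 at index 1 → [4, 2]
  2 < parent 4 at index 0, swap → [2, 4]
Insert 30:
  append 30 at index 2 → [2, 4, 30] (no swap needed)
Insert 27:
  append 27 at index 3 → [2, 4, 30, 27] (no swap needed)
Insert 13:
  append 13 at index 4 → [2, 4, 30, 27, 13] (no swap needed)
Insert 17:
  append 17 at index 5 → [2, 4, 30, 27, 13, 17]
  17 < parent 30 at index 2, swap → [2, 4, 17, 27, 13, 30]
Insert 12:
  append 12 at index 6 → [2, 4, 17, 27, 13, 30, 12]
  12 < parent 17 at index 2, swap → [2, 4, 12, 27, 13, 30, 17]
Insert 18:
  append 18 at index 7 → [2, 4, 12, 27, 13, 30, 17, 18]
  18 < parent 27 at index 3, swap → [2, 4, 12, 18, 13, 30, 17, 27]
Insert 19:
  append 19 at index 8 → [2, 4, 12, 18, 13, 30, 17, 27, 19] (no swap needed)
Insert 29:
  append 29 at index 9 → [2, 4, 12, 18, 13, 30, 17, 27, 19, 29] (no swap needed)
Insert 23:
  append 23 at index 10 → [2, 4, 12, 18, 13, 30, 17, 27, 19, 29, 23] (no swap needed)

[2, 4, 12, 18, 13, 30, 17, 27, 19, 29, 23]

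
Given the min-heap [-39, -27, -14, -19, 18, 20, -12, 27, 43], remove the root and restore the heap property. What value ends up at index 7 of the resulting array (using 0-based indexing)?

43

remove root -39; move last element 43 to root → [43, -27, -14, -19, 18, 20, -12, 27]
43 vs smaller child -27 at index 1, swap → [-27, 43, -14, -19, 18, 20, -12, 27]
43 vs smaller child -19 at index 3, swap → [-27, -19, -14, 43, 18, 20, -12, 27]
43 vs only child 27 at index 7, swap → [-27, -19, -14, 27, 18, 20, -12, 43]
resulting array: [-27, -19, -14, 27, 18, 20, -12, 43]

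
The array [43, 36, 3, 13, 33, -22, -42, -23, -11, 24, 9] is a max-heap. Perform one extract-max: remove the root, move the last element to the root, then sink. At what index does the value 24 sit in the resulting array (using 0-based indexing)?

remove root 43; move last element 9 to root → [9, 36, 3, 13, 33, -22, -42, -23, -11, 24]
9 vs larger child 36 at index 1, swap → [36, 9, 3, 13, 33, -22, -42, -23, -11, 24]
9 vs larger child 33 at index 4, swap → [36, 33, 3, 13, 9, -22, -42, -23, -11, 24]
9 vs only child 24 at index 9, swap → [36, 33, 3, 13, 24, -22, -42, -23, -11, 9]
resulting array: [36, 33, 3, 13, 24, -22, -42, -23, -11, 9]

4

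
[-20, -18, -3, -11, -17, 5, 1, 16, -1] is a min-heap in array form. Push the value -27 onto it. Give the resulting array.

[-27, -20, -3, -11, -18, 5, 1, 16, -1, -17]

append -27 at index 9 → [-20, -18, -3, -11, -17, 5, 1, 16, -1, -27]
-27 < parent -17 at index 4, swap → [-20, -18, -3, -11, -27, 5, 1, 16, -1, -17]
-27 < parent -18 at index 1, swap → [-20, -27, -3, -11, -18, 5, 1, 16, -1, -17]
-27 < parent -20 at index 0, swap → [-27, -20, -3, -11, -18, 5, 1, 16, -1, -17]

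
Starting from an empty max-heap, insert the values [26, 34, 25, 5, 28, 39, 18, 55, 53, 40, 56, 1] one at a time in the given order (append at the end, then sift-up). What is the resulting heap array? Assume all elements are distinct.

Insert 26:
  append 26 at index 0 → [26] (no swap needed)
Insert 34:
  append 34 at index 1 → [26, 34]
  34 > parent 26 at index 0, swap → [34, 26]
Insert 25:
  append 25 at index 2 → [34, 26, 25] (no swap needed)
Insert 5:
  append 5 at index 3 → [34, 26, 25, 5] (no swap needed)
Insert 28:
  append 28 at index 4 → [34, 26, 25, 5, 28]
  28 > parent 26 at index 1, swap → [34, 28, 25, 5, 26]
Insert 39:
  append 39 at index 5 → [34, 28, 25, 5, 26, 39]
  39 > parent 25 at index 2, swap → [34, 28, 39, 5, 26, 25]
  39 > parent 34 at index 0, swap → [39, 28, 34, 5, 26, 25]
Insert 18:
  append 18 at index 6 → [39, 28, 34, 5, 26, 25, 18] (no swap needed)
Insert 55:
  append 55 at index 7 → [39, 28, 34, 5, 26, 25, 18, 55]
  55 > parent 5 at index 3, swap → [39, 28, 34, 55, 26, 25, 18, 5]
  55 > parent 28 at index 1, swap → [39, 55, 34, 28, 26, 25, 18, 5]
  55 > parent 39 at index 0, swap → [55, 39, 34, 28, 26, 25, 18, 5]
Insert 53:
  append 53 at index 8 → [55, 39, 34, 28, 26, 25, 18, 5, 53]
  53 > parent 28 at index 3, swap → [55, 39, 34, 53, 26, 25, 18, 5, 28]
  53 > parent 39 at index 1, swap → [55, 53, 34, 39, 26, 25, 18, 5, 28]
Insert 40:
  append 40 at index 9 → [55, 53, 34, 39, 26, 25, 18, 5, 28, 40]
  40 > parent 26 at index 4, swap → [55, 53, 34, 39, 40, 25, 18, 5, 28, 26]
Insert 56:
  append 56 at index 10 → [55, 53, 34, 39, 40, 25, 18, 5, 28, 26, 56]
  56 > parent 40 at index 4, swap → [55, 53, 34, 39, 56, 25, 18, 5, 28, 26, 40]
  56 > parent 53 at index 1, swap → [55, 56, 34, 39, 53, 25, 18, 5, 28, 26, 40]
  56 > parent 55 at index 0, swap → [56, 55, 34, 39, 53, 25, 18, 5, 28, 26, 40]
Insert 1:
  append 1 at index 11 → [56, 55, 34, 39, 53, 25, 18, 5, 28, 26, 40, 1] (no swap needed)

[56, 55, 34, 39, 53, 25, 18, 5, 28, 26, 40, 1]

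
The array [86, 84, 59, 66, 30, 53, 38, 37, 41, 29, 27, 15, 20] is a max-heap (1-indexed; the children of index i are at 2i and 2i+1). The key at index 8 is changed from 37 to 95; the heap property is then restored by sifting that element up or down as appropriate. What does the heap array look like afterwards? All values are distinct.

set index 8 from 37 to 95 → [86, 84, 59, 66, 30, 53, 38, 95, 41, 29, 27, 15, 20]
95 > parent 66 at index 4, swap → [86, 84, 59, 95, 30, 53, 38, 66, 41, 29, 27, 15, 20]
95 > parent 84 at index 2, swap → [86, 95, 59, 84, 30, 53, 38, 66, 41, 29, 27, 15, 20]
95 > parent 86 at index 1, swap → [95, 86, 59, 84, 30, 53, 38, 66, 41, 29, 27, 15, 20]

[95, 86, 59, 84, 30, 53, 38, 66, 41, 29, 27, 15, 20]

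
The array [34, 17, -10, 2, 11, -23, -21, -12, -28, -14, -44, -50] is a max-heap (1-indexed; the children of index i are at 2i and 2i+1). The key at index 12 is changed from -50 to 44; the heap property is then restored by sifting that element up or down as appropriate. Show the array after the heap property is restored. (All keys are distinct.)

[44, 17, 34, 2, 11, -10, -21, -12, -28, -14, -44, -23]

set index 12 from -50 to 44 → [34, 17, -10, 2, 11, -23, -21, -12, -28, -14, -44, 44]
44 > parent -23 at index 6, swap → [34, 17, -10, 2, 11, 44, -21, -12, -28, -14, -44, -23]
44 > parent -10 at index 3, swap → [34, 17, 44, 2, 11, -10, -21, -12, -28, -14, -44, -23]
44 > parent 34 at index 1, swap → [44, 17, 34, 2, 11, -10, -21, -12, -28, -14, -44, -23]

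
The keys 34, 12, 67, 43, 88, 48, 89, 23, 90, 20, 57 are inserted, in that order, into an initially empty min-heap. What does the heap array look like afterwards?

Insert 34:
  append 34 at index 0 → [34] (no swap needed)
Insert 12:
  append 12 at index 1 → [34, 12]
  12 < parent 34 at index 0, swap → [12, 34]
Insert 67:
  append 67 at index 2 → [12, 34, 67] (no swap needed)
Insert 43:
  append 43 at index 3 → [12, 34, 67, 43] (no swap needed)
Insert 88:
  append 88 at index 4 → [12, 34, 67, 43, 88] (no swap needed)
Insert 48:
  append 48 at index 5 → [12, 34, 67, 43, 88, 48]
  48 < parent 67 at index 2, swap → [12, 34, 48, 43, 88, 67]
Insert 89:
  append 89 at index 6 → [12, 34, 48, 43, 88, 67, 89] (no swap needed)
Insert 23:
  append 23 at index 7 → [12, 34, 48, 43, 88, 67, 89, 23]
  23 < parent 43 at index 3, swap → [12, 34, 48, 23, 88, 67, 89, 43]
  23 < parent 34 at index 1, swap → [12, 23, 48, 34, 88, 67, 89, 43]
Insert 90:
  append 90 at index 8 → [12, 23, 48, 34, 88, 67, 89, 43, 90] (no swap needed)
Insert 20:
  append 20 at index 9 → [12, 23, 48, 34, 88, 67, 89, 43, 90, 20]
  20 < parent 88 at index 4, swap → [12, 23, 48, 34, 20, 67, 89, 43, 90, 88]
  20 < parent 23 at index 1, swap → [12, 20, 48, 34, 23, 67, 89, 43, 90, 88]
Insert 57:
  append 57 at index 10 → [12, 20, 48, 34, 23, 67, 89, 43, 90, 88, 57] (no swap needed)

[12, 20, 48, 34, 23, 67, 89, 43, 90, 88, 57]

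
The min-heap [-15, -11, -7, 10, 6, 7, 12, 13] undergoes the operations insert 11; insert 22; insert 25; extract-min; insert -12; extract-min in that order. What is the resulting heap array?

[-11, 6, -7, 10, 22, 7, 12, 13, 11, 25]

insert 11:
  append 11 at index 8 → [-15, -11, -7, 10, 6, 7, 12, 13, 11] (no swap needed)
insert 22:
  append 22 at index 9 → [-15, -11, -7, 10, 6, 7, 12, 13, 11, 22] (no swap needed)
insert 25:
  append 25 at index 10 → [-15, -11, -7, 10, 6, 7, 12, 13, 11, 22, 25] (no swap needed)
extract-min → returns -15:
  remove root -15; move last element 25 to root → [25, -11, -7, 10, 6, 7, 12, 13, 11, 22]
  25 vs smaller child -11 at index 1, swap → [-11, 25, -7, 10, 6, 7, 12, 13, 11, 22]
  25 vs smaller child 6 at index 4, swap → [-11, 6, -7, 10, 25, 7, 12, 13, 11, 22]
  25 vs only child 22 at index 9, swap → [-11, 6, -7, 10, 22, 7, 12, 13, 11, 25]
insert -12:
  append -12 at index 10 → [-11, 6, -7, 10, 22, 7, 12, 13, 11, 25, -12]
  -12 < parent 22 at index 4, swap → [-11, 6, -7, 10, -12, 7, 12, 13, 11, 25, 22]
  -12 < parent 6 at index 1, swap → [-11, -12, -7, 10, 6, 7, 12, 13, 11, 25, 22]
  -12 < parent -11 at index 0, swap → [-12, -11, -7, 10, 6, 7, 12, 13, 11, 25, 22]
extract-min → returns -12:
  remove root -12; move last element 22 to root → [22, -11, -7, 10, 6, 7, 12, 13, 11, 25]
  22 vs smaller child -11 at index 1, swap → [-11, 22, -7, 10, 6, 7, 12, 13, 11, 25]
  22 vs smaller child 6 at index 4, swap → [-11, 6, -7, 10, 22, 7, 12, 13, 11, 25]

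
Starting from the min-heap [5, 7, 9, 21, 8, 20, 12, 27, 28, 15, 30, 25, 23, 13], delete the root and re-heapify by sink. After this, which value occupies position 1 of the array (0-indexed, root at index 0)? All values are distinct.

remove root 5; move last element 13 to root → [13, 7, 9, 21, 8, 20, 12, 27, 28, 15, 30, 25, 23]
13 vs smaller child 7 at index 1, swap → [7, 13, 9, 21, 8, 20, 12, 27, 28, 15, 30, 25, 23]
13 vs smaller child 8 at index 4, swap → [7, 8, 9, 21, 13, 20, 12, 27, 28, 15, 30, 25, 23]
resulting array: [7, 8, 9, 21, 13, 20, 12, 27, 28, 15, 30, 25, 23]

8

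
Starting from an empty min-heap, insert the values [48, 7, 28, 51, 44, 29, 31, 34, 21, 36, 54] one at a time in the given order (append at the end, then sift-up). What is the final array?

Insert 48:
  append 48 at index 0 → [48] (no swap needed)
Insert 7:
  append 7 at index 1 → [48, 7]
  7 < parent 48 at index 0, swap → [7, 48]
Insert 28:
  append 28 at index 2 → [7, 48, 28] (no swap needed)
Insert 51:
  append 51 at index 3 → [7, 48, 28, 51] (no swap needed)
Insert 44:
  append 44 at index 4 → [7, 48, 28, 51, 44]
  44 < parent 48 at index 1, swap → [7, 44, 28, 51, 48]
Insert 29:
  append 29 at index 5 → [7, 44, 28, 51, 48, 29] (no swap needed)
Insert 31:
  append 31 at index 6 → [7, 44, 28, 51, 48, 29, 31] (no swap needed)
Insert 34:
  append 34 at index 7 → [7, 44, 28, 51, 48, 29, 31, 34]
  34 < parent 51 at index 3, swap → [7, 44, 28, 34, 48, 29, 31, 51]
  34 < parent 44 at index 1, swap → [7, 34, 28, 44, 48, 29, 31, 51]
Insert 21:
  append 21 at index 8 → [7, 34, 28, 44, 48, 29, 31, 51, 21]
  21 < parent 44 at index 3, swap → [7, 34, 28, 21, 48, 29, 31, 51, 44]
  21 < parent 34 at index 1, swap → [7, 21, 28, 34, 48, 29, 31, 51, 44]
Insert 36:
  append 36 at index 9 → [7, 21, 28, 34, 48, 29, 31, 51, 44, 36]
  36 < parent 48 at index 4, swap → [7, 21, 28, 34, 36, 29, 31, 51, 44, 48]
Insert 54:
  append 54 at index 10 → [7, 21, 28, 34, 36, 29, 31, 51, 44, 48, 54] (no swap needed)

[7, 21, 28, 34, 36, 29, 31, 51, 44, 48, 54]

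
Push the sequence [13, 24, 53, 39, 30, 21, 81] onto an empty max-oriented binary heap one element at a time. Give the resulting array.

Insert 13:
  append 13 at index 0 → [13] (no swap needed)
Insert 24:
  append 24 at index 1 → [13, 24]
  24 > parent 13 at index 0, swap → [24, 13]
Insert 53:
  append 53 at index 2 → [24, 13, 53]
  53 > parent 24 at index 0, swap → [53, 13, 24]
Insert 39:
  append 39 at index 3 → [53, 13, 24, 39]
  39 > parent 13 at index 1, swap → [53, 39, 24, 13]
Insert 30:
  append 30 at index 4 → [53, 39, 24, 13, 30] (no swap needed)
Insert 21:
  append 21 at index 5 → [53, 39, 24, 13, 30, 21] (no swap needed)
Insert 81:
  append 81 at index 6 → [53, 39, 24, 13, 30, 21, 81]
  81 > parent 24 at index 2, swap → [53, 39, 81, 13, 30, 21, 24]
  81 > parent 53 at index 0, swap → [81, 39, 53, 13, 30, 21, 24]

[81, 39, 53, 13, 30, 21, 24]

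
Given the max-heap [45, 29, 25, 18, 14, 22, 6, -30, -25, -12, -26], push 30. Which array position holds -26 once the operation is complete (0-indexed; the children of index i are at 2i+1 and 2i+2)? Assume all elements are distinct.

10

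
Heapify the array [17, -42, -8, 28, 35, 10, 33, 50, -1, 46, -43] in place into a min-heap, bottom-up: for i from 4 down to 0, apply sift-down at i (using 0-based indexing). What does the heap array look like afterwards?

[-43, -42, -8, -1, 17, 10, 33, 50, 28, 46, 35]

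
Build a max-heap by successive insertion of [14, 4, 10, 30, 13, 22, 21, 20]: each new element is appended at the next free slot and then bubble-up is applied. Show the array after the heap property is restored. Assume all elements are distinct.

Insert 14:
  append 14 at index 0 → [14] (no swap needed)
Insert 4:
  append 4 at index 1 → [14, 4] (no swap needed)
Insert 10:
  append 10 at index 2 → [14, 4, 10] (no swap needed)
Insert 30:
  append 30 at index 3 → [14, 4, 10, 30]
  30 > parent 4 at index 1, swap → [14, 30, 10, 4]
  30 > parent 14 at index 0, swap → [30, 14, 10, 4]
Insert 13:
  append 13 at index 4 → [30, 14, 10, 4, 13] (no swap needed)
Insert 22:
  append 22 at index 5 → [30, 14, 10, 4, 13, 22]
  22 > parent 10 at index 2, swap → [30, 14, 22, 4, 13, 10]
Insert 21:
  append 21 at index 6 → [30, 14, 22, 4, 13, 10, 21] (no swap needed)
Insert 20:
  append 20 at index 7 → [30, 14, 22, 4, 13, 10, 21, 20]
  20 > parent 4 at index 3, swap → [30, 14, 22, 20, 13, 10, 21, 4]
  20 > parent 14 at index 1, swap → [30, 20, 22, 14, 13, 10, 21, 4]

[30, 20, 22, 14, 13, 10, 21, 4]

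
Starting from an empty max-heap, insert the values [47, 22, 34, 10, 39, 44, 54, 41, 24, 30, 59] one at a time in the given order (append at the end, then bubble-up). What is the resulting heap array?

[59, 54, 47, 39, 41, 34, 44, 10, 24, 22, 30]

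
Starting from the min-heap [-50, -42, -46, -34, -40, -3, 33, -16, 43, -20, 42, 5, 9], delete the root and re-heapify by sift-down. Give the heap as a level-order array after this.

remove root -50; move last element 9 to root → [9, -42, -46, -34, -40, -3, 33, -16, 43, -20, 42, 5]
9 vs smaller child -46 at index 2, swap → [-46, -42, 9, -34, -40, -3, 33, -16, 43, -20, 42, 5]
9 vs smaller child -3 at index 5, swap → [-46, -42, -3, -34, -40, 9, 33, -16, 43, -20, 42, 5]
9 vs only child 5 at index 11, swap → [-46, -42, -3, -34, -40, 5, 33, -16, 43, -20, 42, 9]

[-46, -42, -3, -34, -40, 5, 33, -16, 43, -20, 42, 9]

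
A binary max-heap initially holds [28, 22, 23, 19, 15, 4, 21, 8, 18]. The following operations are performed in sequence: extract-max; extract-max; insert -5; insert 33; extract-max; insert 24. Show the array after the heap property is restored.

extract-max → returns 28:
  remove root 28; move last element 18 to root → [18, 22, 23, 19, 15, 4, 21, 8]
  18 vs larger child 23 at index 2, swap → [23, 22, 18, 19, 15, 4, 21, 8]
  18 vs larger child 21 at index 6, swap → [23, 22, 21, 19, 15, 4, 18, 8]
extract-max → returns 23:
  remove root 23; move last element 8 to root → [8, 22, 21, 19, 15, 4, 18]
  8 vs larger child 22 at index 1, swap → [22, 8, 21, 19, 15, 4, 18]
  8 vs larger child 19 at index 3, swap → [22, 19, 21, 8, 15, 4, 18]
insert -5:
  append -5 at index 7 → [22, 19, 21, 8, 15, 4, 18, -5] (no swap needed)
insert 33:
  append 33 at index 8 → [22, 19, 21, 8, 15, 4, 18, -5, 33]
  33 > parent 8 at index 3, swap → [22, 19, 21, 33, 15, 4, 18, -5, 8]
  33 > parent 19 at index 1, swap → [22, 33, 21, 19, 15, 4, 18, -5, 8]
  33 > parent 22 at index 0, swap → [33, 22, 21, 19, 15, 4, 18, -5, 8]
extract-max → returns 33:
  remove root 33; move last element 8 to root → [8, 22, 21, 19, 15, 4, 18, -5]
  8 vs larger child 22 at index 1, swap → [22, 8, 21, 19, 15, 4, 18, -5]
  8 vs larger child 19 at index 3, swap → [22, 19, 21, 8, 15, 4, 18, -5]
insert 24:
  append 24 at index 8 → [22, 19, 21, 8, 15, 4, 18, -5, 24]
  24 > parent 8 at index 3, swap → [22, 19, 21, 24, 15, 4, 18, -5, 8]
  24 > parent 19 at index 1, swap → [22, 24, 21, 19, 15, 4, 18, -5, 8]
  24 > parent 22 at index 0, swap → [24, 22, 21, 19, 15, 4, 18, -5, 8]

[24, 22, 21, 19, 15, 4, 18, -5, 8]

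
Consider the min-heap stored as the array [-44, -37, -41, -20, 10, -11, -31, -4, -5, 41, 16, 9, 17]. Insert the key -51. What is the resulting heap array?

[-51, -37, -44, -20, 10, -11, -41, -4, -5, 41, 16, 9, 17, -31]

append -51 at index 13 → [-44, -37, -41, -20, 10, -11, -31, -4, -5, 41, 16, 9, 17, -51]
-51 < parent -31 at index 6, swap → [-44, -37, -41, -20, 10, -11, -51, -4, -5, 41, 16, 9, 17, -31]
-51 < parent -41 at index 2, swap → [-44, -37, -51, -20, 10, -11, -41, -4, -5, 41, 16, 9, 17, -31]
-51 < parent -44 at index 0, swap → [-51, -37, -44, -20, 10, -11, -41, -4, -5, 41, 16, 9, 17, -31]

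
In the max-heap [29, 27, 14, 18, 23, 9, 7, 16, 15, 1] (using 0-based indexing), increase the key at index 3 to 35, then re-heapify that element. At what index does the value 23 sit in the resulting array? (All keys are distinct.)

4

set index 3 from 18 to 35 → [29, 27, 14, 35, 23, 9, 7, 16, 15, 1]
35 > parent 27 at index 1, swap → [29, 35, 14, 27, 23, 9, 7, 16, 15, 1]
35 > parent 29 at index 0, swap → [35, 29, 14, 27, 23, 9, 7, 16, 15, 1]
resulting array: [35, 29, 14, 27, 23, 9, 7, 16, 15, 1]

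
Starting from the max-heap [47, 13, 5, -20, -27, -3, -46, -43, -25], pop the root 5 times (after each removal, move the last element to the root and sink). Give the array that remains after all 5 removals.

extract-max #1 returns 47:
  remove root 47; move last element -25 to root → [-25, 13, 5, -20, -27, -3, -46, -43]
  -25 vs larger child 13 at index 1, swap → [13, -25, 5, -20, -27, -3, -46, -43]
  -25 vs larger child -20 at index 3, swap → [13, -20, 5, -25, -27, -3, -46, -43]
extract-max #2 returns 13:
  remove root 13; move last element -43 to root → [-43, -20, 5, -25, -27, -3, -46]
  -43 vs larger child 5 at index 2, swap → [5, -20, -43, -25, -27, -3, -46]
  -43 vs larger child -3 at index 5, swap → [5, -20, -3, -25, -27, -43, -46]
extract-max #3 returns 5:
  remove root 5; move last element -46 to root → [-46, -20, -3, -25, -27, -43]
  -46 vs larger child -3 at index 2, swap → [-3, -20, -46, -25, -27, -43]
  -46 vs only child -43 at index 5, swap → [-3, -20, -43, -25, -27, -46]
extract-max #4 returns -3:
  remove root -3; move last element -46 to root → [-46, -20, -43, -25, -27]
  -46 vs larger child -20 at index 1, swap → [-20, -46, -43, -25, -27]
  -46 vs larger child -25 at index 3, swap → [-20, -25, -43, -46, -27]
extract-max #5 returns -20:
  remove root -20; move last element -27 to root → [-27, -25, -43, -46]
  -27 vs larger child -25 at index 1, swap → [-25, -27, -43, -46]

[-25, -27, -43, -46]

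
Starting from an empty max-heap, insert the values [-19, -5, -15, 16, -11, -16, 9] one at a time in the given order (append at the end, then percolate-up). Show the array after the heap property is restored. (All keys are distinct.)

[16, -5, 9, -19, -11, -16, -15]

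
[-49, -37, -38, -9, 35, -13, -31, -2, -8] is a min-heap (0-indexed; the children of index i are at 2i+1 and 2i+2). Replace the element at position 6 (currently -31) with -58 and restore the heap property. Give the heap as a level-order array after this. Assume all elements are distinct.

set index 6 from -31 to -58 → [-49, -37, -38, -9, 35, -13, -58, -2, -8]
-58 < parent -38 at index 2, swap → [-49, -37, -58, -9, 35, -13, -38, -2, -8]
-58 < parent -49 at index 0, swap → [-58, -37, -49, -9, 35, -13, -38, -2, -8]

[-58, -37, -49, -9, 35, -13, -38, -2, -8]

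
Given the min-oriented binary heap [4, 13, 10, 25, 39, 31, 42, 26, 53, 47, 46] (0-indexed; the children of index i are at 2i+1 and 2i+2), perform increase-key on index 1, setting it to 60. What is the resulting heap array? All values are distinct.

set index 1 from 13 to 60 → [4, 60, 10, 25, 39, 31, 42, 26, 53, 47, 46]
60 vs smaller child 25 at index 3, swap → [4, 25, 10, 60, 39, 31, 42, 26, 53, 47, 46]
60 vs smaller child 26 at index 7, swap → [4, 25, 10, 26, 39, 31, 42, 60, 53, 47, 46]

[4, 25, 10, 26, 39, 31, 42, 60, 53, 47, 46]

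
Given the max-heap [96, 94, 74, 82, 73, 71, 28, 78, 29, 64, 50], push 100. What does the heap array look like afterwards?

[100, 94, 96, 82, 73, 74, 28, 78, 29, 64, 50, 71]

append 100 at index 11 → [96, 94, 74, 82, 73, 71, 28, 78, 29, 64, 50, 100]
100 > parent 71 at index 5, swap → [96, 94, 74, 82, 73, 100, 28, 78, 29, 64, 50, 71]
100 > parent 74 at index 2, swap → [96, 94, 100, 82, 73, 74, 28, 78, 29, 64, 50, 71]
100 > parent 96 at index 0, swap → [100, 94, 96, 82, 73, 74, 28, 78, 29, 64, 50, 71]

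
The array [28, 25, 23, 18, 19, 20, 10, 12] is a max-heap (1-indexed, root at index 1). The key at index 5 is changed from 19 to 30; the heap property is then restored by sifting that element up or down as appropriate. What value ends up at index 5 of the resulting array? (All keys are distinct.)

25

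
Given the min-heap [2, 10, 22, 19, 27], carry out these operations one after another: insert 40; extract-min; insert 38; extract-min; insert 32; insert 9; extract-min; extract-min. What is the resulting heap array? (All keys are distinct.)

insert 40:
  append 40 at index 5 → [2, 10, 22, 19, 27, 40] (no swap needed)
extract-min → returns 2:
  remove root 2; move last element 40 to root → [40, 10, 22, 19, 27]
  40 vs smaller child 10 at index 1, swap → [10, 40, 22, 19, 27]
  40 vs smaller child 19 at index 3, swap → [10, 19, 22, 40, 27]
insert 38:
  append 38 at index 5 → [10, 19, 22, 40, 27, 38] (no swap needed)
extract-min → returns 10:
  remove root 10; move last element 38 to root → [38, 19, 22, 40, 27]
  38 vs smaller child 19 at index 1, swap → [19, 38, 22, 40, 27]
  38 vs smaller child 27 at index 4, swap → [19, 27, 22, 40, 38]
insert 32:
  append 32 at index 5 → [19, 27, 22, 40, 38, 32] (no swap needed)
insert 9:
  append 9 at index 6 → [19, 27, 22, 40, 38, 32, 9]
  9 < parent 22 at index 2, swap → [19, 27, 9, 40, 38, 32, 22]
  9 < parent 19 at index 0, swap → [9, 27, 19, 40, 38, 32, 22]
extract-min → returns 9:
  remove root 9; move last element 22 to root → [22, 27, 19, 40, 38, 32]
  22 vs smaller child 19 at index 2, swap → [19, 27, 22, 40, 38, 32]
extract-min → returns 19:
  remove root 19; move last element 32 to root → [32, 27, 22, 40, 38]
  32 vs smaller child 22 at index 2, swap → [22, 27, 32, 40, 38]

[22, 27, 32, 40, 38]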